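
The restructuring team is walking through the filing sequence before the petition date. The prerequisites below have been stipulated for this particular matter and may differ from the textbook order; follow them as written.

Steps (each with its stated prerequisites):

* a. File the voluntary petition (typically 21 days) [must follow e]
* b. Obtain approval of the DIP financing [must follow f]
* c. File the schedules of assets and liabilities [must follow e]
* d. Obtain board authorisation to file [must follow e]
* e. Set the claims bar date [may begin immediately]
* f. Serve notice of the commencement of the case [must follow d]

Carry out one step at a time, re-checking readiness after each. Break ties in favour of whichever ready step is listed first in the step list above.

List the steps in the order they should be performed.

e a c d f b

e is the only step with nothing outstanding, so it goes first.
a, c and d are all available; a is listed earlier → a.
Ready: c and d. c is listed earlier → c.
d needed e, now all done → d.
Next only f has its prerequisites met → f.
b is the only step now ready → b.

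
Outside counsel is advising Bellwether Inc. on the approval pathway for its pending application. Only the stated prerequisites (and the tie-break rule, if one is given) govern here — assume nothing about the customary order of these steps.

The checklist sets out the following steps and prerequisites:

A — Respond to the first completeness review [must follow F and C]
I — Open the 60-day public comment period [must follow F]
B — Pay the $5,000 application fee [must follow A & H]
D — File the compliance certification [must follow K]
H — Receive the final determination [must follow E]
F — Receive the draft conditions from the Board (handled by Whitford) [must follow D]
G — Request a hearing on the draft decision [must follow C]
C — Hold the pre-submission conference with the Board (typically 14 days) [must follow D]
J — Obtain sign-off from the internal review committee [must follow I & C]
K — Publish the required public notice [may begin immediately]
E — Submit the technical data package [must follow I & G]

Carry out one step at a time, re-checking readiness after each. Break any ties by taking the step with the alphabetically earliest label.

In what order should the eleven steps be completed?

K, D, C, F, A, G, I, E, H, B, J

K is the only step with nothing outstanding, so it goes first.
That leaves D as the only ready step → D.
C and F are both available; C has the earlier label → C.
G now also ready, so the ready set is {F, G}; F has the earlier label → F.
Ready: A, G and I. A has the earlier label → A.
Now G and I have their prerequisites met. G has the earlier label, so G next.
That leaves I as the only ready step → I.
E and J are both available; E has the earlier label → E.
H now also ready, so the ready set is {H, J}; H has the earlier label → H.
B now also ready, so the ready set is {B, J}; B has the earlier label → B.
J needed C and I, now all done → J.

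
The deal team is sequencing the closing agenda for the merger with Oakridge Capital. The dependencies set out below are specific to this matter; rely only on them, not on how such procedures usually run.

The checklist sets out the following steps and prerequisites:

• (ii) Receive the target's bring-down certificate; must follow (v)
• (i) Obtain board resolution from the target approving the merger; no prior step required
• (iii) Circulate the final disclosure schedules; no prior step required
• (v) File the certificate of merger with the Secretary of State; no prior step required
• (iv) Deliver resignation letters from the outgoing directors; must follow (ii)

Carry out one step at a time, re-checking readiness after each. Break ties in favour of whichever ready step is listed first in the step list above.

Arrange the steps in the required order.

(i), (iii), (v), (ii), (iv)

(i), (iii) and (v) have no prerequisites; (i) is listed earlier, so (i) is first.
(iii) and (v) are both available; (iii) is listed earlier → (iii).
(v) is the only step now ready → (v).
(ii) is the only step now ready → (ii).
Next only (iv) has its prerequisites met → (iv).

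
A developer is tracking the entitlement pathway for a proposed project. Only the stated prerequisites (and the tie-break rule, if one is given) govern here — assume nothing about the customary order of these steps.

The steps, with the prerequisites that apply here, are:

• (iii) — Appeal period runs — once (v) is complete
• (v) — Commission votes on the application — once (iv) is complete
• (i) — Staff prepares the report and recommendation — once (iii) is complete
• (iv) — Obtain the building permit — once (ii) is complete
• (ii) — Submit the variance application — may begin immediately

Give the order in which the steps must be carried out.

Only (ii) has no prerequisites, so it is first.
(iv) is the only step now ready → (iv).
(v) is the only step now ready → (v).
That leaves (iii) as the only ready step → (iii).
(i) needed (iii), now all done → (i).

(ii), (iv), (v), (iii), (i)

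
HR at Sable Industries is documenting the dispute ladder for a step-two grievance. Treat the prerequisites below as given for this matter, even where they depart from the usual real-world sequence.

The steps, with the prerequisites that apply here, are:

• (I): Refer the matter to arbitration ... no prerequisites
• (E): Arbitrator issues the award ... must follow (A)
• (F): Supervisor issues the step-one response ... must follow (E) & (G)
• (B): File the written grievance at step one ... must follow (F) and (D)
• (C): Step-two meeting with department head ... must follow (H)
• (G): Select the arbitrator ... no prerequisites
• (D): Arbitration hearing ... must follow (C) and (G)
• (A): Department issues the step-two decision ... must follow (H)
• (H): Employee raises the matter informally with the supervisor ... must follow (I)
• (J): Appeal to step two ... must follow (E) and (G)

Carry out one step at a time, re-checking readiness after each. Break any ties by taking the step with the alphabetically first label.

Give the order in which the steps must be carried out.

(G), (I), (H), (A), (C), (D), (E), (F), (B), (J)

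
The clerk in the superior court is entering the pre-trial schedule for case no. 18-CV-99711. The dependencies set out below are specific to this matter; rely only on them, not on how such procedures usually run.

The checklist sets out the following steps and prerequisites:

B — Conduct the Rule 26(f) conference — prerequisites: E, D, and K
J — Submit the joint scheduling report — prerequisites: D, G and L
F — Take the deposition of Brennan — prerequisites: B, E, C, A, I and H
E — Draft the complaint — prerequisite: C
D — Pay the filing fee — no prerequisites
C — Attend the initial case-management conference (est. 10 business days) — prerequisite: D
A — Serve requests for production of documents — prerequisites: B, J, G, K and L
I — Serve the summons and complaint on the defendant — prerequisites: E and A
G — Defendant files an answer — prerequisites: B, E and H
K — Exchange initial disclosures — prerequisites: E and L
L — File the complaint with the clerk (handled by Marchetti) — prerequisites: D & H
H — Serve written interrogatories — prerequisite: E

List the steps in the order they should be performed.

D C E H L K B G J A I F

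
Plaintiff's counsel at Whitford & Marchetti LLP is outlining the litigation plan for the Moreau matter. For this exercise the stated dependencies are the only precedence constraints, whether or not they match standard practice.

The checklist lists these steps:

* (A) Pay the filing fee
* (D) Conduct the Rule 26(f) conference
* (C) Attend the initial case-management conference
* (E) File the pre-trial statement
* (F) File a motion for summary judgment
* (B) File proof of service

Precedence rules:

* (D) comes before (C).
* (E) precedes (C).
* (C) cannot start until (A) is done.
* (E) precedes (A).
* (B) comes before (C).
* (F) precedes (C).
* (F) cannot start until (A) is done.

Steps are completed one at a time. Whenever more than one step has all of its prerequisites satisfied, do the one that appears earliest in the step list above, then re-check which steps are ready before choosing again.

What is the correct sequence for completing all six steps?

(D) → (E) → (A) → (F) → (B) → (C)

(D), (E) and (B) have no prerequisites; (D) is listed earlier, so (D) is first.
Now (E) and (B) have their prerequisites met. (E) is listed earlier, so (E) next.
(A) now also ready, so the ready set is {(A), (B)}; (A) is listed earlier → (A).
(F) now also ready, so the ready set is {(F), (B)}; (F) is listed earlier → (F).
(B) is the only step now ready → (B).
(C) needed (A), (D), (E), (F) and (B), now all done → (C).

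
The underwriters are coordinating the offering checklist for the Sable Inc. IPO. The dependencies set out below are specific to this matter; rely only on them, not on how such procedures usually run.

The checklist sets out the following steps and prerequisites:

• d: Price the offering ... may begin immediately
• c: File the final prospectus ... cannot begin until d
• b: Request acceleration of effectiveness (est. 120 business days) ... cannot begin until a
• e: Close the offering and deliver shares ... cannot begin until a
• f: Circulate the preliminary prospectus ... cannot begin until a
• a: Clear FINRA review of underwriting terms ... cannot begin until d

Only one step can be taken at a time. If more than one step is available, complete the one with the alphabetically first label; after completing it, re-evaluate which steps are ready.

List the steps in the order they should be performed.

d → a → b → c → e → f

Only d has no prerequisites, so it is first.
Now a and c have their prerequisites met. a has the earlier label, so a next.
Ready: b, c, e and f. b has the earlier label → b.
Ready: c, e and f. c has the earlier label → c.
Ready: e and f. e has the earlier label → e.
f needed a, now all done → f.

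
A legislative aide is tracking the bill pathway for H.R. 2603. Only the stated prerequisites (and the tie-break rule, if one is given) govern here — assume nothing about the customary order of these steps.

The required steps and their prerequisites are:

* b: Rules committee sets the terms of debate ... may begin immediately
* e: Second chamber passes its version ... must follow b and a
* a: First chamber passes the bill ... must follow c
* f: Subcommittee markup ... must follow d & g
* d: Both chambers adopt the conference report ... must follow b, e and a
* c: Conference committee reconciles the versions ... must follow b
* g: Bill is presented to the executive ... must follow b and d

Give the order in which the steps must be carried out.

b → c → a → e → d → g → f

b has no prerequisites → b first.
Next only c has its prerequisites met → c.
Next only a has its prerequisites met → a.
e needed b and a, now all done → e.
d is the only step now ready → d.
That leaves g as the only ready step → g.
Next only f has its prerequisites met → f.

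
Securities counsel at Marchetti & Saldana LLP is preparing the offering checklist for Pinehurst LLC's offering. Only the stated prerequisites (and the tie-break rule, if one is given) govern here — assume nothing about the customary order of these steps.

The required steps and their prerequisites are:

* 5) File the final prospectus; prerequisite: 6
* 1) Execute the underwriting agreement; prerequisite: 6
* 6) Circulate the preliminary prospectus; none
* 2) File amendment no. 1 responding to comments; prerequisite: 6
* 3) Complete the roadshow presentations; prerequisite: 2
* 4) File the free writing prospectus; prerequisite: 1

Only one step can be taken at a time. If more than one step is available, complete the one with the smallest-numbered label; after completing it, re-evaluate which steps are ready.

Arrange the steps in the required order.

6 1 2 3 4 5

Only 6 has no prerequisites, so it is first.
Now 1, 2 and 5 have their prerequisites met. 1 has the earlier label, so 1 next.
2, 4 and 5 are all available; 2 has the earlier label → 2.
3 now also ready, so the ready set is {3, 4, 5}; 3 has the earlier label → 3.
Ready: 4 and 5. 4 has the earlier label → 4.
5 is the only step now ready → 5.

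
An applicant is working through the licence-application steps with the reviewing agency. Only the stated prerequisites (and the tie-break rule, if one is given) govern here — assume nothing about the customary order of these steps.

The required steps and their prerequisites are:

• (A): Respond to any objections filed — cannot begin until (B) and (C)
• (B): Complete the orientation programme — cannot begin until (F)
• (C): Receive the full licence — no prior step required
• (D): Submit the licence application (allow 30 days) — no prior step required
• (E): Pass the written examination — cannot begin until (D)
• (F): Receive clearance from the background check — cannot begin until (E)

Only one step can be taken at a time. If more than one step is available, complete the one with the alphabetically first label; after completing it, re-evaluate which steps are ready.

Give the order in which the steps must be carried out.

(C) (D) (E) (F) (B) (A)

Nothing is required for (C) and (D). (C) has the earlier label → (C) first.
(D) is the only step now ready → (D).
(E) needed (D), now all done → (E).
(F) needed (E), now all done → (F).
That leaves (B) as the only ready step → (B).
Next only (A) has its prerequisites met → (A).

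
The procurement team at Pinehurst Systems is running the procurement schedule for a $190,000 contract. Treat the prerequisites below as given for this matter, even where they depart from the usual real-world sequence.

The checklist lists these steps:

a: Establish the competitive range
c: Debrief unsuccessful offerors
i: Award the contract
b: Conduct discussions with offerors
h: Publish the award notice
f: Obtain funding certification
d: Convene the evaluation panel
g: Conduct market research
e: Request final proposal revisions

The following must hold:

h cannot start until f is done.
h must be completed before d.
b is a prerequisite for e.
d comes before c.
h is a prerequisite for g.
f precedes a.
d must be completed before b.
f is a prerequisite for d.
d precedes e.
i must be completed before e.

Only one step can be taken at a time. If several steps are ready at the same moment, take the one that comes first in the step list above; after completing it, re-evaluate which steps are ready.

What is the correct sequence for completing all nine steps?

i, f, a, h, d, c, b, g, e

i and f have no prerequisites; i is listed earlier, so i is first.
That leaves f as the only ready step → f.
Now a and h have their prerequisites met. a is listed earlier, so a next.
Next only h has its prerequisites met → h.
Ready: d and g. d is listed earlier → d.
c and b now also ready, so the ready set is {c, b, g}; c is listed earlier → c.
Now b and g have their prerequisites met. b is listed earlier, so b next.
Ready: g and e. g is listed earlier → g.
That leaves e as the only ready step → e.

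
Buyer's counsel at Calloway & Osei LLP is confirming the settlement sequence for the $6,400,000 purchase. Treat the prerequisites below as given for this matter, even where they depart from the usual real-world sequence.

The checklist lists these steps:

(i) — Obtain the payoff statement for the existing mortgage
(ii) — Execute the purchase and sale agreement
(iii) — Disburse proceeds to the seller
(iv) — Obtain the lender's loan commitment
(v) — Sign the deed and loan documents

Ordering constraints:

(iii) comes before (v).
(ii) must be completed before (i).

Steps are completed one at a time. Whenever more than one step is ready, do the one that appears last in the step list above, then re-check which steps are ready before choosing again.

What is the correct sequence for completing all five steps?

(iv), (iii) and (ii) have no prerequisites; (iv) is listed later, so (iv) is first.
Now (iii) and (ii) have their prerequisites met. (iii) is listed later, so (iii) next.
(v) now also ready, so the ready set is {(v), (ii)}; (v) is listed later → (v).
That leaves (ii) as the only ready step → (ii).
(i) needed (ii), now all done → (i).

(iv) (iii) (v) (ii) (i)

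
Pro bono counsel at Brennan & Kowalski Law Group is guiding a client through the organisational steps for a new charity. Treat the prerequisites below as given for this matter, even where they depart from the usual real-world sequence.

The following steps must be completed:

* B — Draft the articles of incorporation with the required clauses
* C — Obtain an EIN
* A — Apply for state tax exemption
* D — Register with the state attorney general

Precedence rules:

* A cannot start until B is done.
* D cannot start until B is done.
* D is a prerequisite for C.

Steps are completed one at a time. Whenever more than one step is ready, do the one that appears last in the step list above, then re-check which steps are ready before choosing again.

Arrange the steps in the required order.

B, D, A, C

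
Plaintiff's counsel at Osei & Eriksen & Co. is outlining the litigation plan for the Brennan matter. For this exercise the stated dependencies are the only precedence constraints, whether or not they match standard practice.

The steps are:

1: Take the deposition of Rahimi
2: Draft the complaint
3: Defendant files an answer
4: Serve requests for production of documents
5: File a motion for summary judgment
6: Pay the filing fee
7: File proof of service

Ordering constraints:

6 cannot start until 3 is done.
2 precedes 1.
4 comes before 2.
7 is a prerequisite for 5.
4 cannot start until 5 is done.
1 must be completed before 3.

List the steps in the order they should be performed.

7 5 4 2 1 3 6

7 has no prerequisites → 7 first.
5 needed 7, now all done → 5.
4 needed 5, now all done → 4.
That leaves 2 as the only ready step → 2.
1 needed 2, now all done → 1.
3 needed 1, now all done → 3.
6 needed 3, now all done → 6.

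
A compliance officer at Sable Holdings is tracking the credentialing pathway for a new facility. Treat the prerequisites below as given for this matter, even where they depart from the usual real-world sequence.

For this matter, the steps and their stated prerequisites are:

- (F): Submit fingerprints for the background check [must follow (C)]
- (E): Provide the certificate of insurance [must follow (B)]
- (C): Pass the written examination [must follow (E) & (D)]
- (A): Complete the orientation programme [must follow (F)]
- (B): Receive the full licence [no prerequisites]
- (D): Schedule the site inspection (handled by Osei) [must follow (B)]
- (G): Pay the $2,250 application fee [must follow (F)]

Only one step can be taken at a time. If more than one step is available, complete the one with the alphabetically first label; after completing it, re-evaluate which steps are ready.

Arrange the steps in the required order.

(B) is the only step with nothing outstanding, so it goes first.
(D) and (E) are both available; (D) has the earlier label → (D).
(E) needed (B), now all done → (E).
(C) is the only step now ready → (C).
That leaves (F) as the only ready step → (F).
Now (A) and (G) have their prerequisites met. (A) has the earlier label, so (A) next.
That leaves (G) as the only ready step → (G).

(B), (D), (E), (C), (F), (A), (G)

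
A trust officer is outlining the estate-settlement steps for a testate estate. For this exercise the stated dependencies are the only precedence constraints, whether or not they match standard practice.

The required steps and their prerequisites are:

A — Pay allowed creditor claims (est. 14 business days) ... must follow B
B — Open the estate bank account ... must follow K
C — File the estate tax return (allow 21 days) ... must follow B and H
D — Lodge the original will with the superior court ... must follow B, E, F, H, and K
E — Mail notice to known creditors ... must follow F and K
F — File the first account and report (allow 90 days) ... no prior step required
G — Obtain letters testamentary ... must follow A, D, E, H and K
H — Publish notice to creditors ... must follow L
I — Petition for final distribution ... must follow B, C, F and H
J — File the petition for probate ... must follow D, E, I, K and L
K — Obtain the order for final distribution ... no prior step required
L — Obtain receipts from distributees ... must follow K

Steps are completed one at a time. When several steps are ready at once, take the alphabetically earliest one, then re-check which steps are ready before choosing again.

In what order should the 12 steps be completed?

F and K have no prerequisites; F has the earlier label, so F is first.
That leaves K as the only ready step → K.
Now B, E and L have their prerequisites met. B has the earlier label, so B next.
Now A, E and L have their prerequisites met. A has the earlier label, so A next.
Now E and L have their prerequisites met. E has the earlier label, so E next.
That leaves L as the only ready step → L.
Next only H has its prerequisites met → H.
C and D are both available; C has the earlier label → C.
Now D and I have their prerequisites met. D has the earlier label, so D next.
Ready: G and I. G has the earlier label → G.
I needed B, C, F and H, now all done → I.
J needed D, E, I, K and L, now all done → J.

F, K, B, A, E, L, H, C, D, G, I, J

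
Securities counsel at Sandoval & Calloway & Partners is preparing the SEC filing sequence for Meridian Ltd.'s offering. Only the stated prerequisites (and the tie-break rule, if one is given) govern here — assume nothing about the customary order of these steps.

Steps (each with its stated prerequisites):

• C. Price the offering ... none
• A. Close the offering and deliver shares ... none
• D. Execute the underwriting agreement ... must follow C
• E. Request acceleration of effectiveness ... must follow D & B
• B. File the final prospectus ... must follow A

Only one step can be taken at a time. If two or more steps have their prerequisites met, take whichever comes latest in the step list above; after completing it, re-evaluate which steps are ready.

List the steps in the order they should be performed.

A, B, C, D, E

A and C have no prerequisites; A is listed later, so A is first.
B now also ready, so the ready set is {B, C}; B is listed later → B.
C is the only step now ready → C.
D needed C, now all done → D.
E needed B and D, now all done → E.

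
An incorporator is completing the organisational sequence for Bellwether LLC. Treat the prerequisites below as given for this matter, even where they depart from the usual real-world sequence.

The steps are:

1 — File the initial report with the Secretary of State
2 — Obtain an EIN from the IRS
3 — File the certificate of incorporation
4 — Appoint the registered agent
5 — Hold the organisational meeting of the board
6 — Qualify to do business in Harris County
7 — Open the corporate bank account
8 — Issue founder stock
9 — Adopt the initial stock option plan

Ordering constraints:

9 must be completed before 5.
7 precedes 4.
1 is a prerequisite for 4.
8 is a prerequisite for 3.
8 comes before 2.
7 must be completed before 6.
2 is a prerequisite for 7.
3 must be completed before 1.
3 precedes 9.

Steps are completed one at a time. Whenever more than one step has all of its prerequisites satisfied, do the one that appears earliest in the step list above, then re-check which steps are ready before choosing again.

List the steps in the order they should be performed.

8 2 3 1 7 4 6 9 5

Only 8 has no prerequisites, so it is first.
2 and 3 are both available; 2 is listed earlier → 2.
3 and 7 are both available; 3 is listed earlier → 3.
1, 7 and 9 are all available; 1 is listed earlier → 1.
Now 7 and 9 have their prerequisites met. 7 is listed earlier, so 7 next.
4 and 6 now also ready, so the ready set is {4, 6, 9}; 4 is listed earlier → 4.
Now 6 and 9 have their prerequisites met. 6 is listed earlier, so 6 next.
9 needed 3, now all done → 9.
5 needed 9, now all done → 5.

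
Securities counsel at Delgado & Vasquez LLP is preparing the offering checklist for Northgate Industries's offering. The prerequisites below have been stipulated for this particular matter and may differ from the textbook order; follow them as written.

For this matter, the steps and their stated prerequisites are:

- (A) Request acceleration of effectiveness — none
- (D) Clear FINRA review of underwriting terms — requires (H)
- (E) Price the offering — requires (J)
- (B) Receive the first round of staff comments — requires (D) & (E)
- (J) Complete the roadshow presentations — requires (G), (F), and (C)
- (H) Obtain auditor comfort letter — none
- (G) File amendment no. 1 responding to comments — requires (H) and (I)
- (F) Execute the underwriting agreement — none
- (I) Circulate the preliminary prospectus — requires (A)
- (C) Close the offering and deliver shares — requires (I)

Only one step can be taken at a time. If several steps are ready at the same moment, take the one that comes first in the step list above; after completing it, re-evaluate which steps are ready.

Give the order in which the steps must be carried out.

(A), (H), (D), (F), (I), (G), (C), (J), (E), (B)

Nothing is required for (A), (H) and (F). (A) is listed earlier → (A) first.
(H), (F) and (I) are all available; (H) is listed earlier → (H).
(D) now also ready, so the ready set is {(D), (F), (I)}; (D) is listed earlier → (D).
(F) and (I) are both available; (F) is listed earlier → (F).
That leaves (I) as the only ready step → (I).
Now (G) and (C) have their prerequisites met. (G) is listed earlier, so (G) next.
(C) is the only step now ready → (C).
(J) needed (G), (F) and (C), now all done → (J).
(E) needed (J), now all done → (E).
That leaves (B) as the only ready step → (B).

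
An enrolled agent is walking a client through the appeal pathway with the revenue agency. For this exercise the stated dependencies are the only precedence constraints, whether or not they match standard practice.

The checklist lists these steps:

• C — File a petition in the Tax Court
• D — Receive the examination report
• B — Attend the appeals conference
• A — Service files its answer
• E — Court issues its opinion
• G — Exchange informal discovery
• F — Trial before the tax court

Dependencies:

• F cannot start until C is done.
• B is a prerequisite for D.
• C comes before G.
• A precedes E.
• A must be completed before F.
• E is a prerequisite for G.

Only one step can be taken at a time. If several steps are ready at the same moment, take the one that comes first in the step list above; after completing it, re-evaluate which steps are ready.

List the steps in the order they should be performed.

C, B and A have no prerequisites; C is listed earlier, so C is first.
Now B and A have their prerequisites met. B is listed earlier, so B next.
Now D and A have their prerequisites met. D is listed earlier, so D next.
A is the only step now ready → A.
E and F are both available; E is listed earlier → E.
Now G and F have their prerequisites met. G is listed earlier, so G next.
Next only F has its prerequisites met → F.

C, B, D, A, E, G, F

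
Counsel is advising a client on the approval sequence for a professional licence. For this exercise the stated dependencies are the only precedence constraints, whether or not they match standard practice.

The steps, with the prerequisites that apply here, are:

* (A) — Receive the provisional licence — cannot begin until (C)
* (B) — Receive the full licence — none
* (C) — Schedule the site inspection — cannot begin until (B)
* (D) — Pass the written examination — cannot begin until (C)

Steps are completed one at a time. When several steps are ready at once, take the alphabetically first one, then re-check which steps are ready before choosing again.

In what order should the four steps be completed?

(B), (C), (A), (D)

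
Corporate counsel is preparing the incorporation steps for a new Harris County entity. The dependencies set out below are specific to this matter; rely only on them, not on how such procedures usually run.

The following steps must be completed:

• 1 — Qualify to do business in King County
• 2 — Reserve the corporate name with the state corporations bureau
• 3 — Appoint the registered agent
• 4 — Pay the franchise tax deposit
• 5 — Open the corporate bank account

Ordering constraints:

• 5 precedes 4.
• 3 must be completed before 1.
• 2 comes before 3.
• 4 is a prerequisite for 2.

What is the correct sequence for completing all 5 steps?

5 → 4 → 2 → 3 → 1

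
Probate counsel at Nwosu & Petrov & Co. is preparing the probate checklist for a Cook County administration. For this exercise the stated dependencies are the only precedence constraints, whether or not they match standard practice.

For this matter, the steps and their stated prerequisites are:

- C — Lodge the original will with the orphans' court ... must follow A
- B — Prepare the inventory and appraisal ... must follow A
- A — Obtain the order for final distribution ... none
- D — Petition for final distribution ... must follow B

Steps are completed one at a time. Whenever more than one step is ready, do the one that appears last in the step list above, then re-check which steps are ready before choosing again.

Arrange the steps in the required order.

A → B → D → C

A has no prerequisites → A first.
Now B and C have their prerequisites met. B is listed later, so B next.
D now also ready, so the ready set is {D, C}; D is listed later → D.
That leaves C as the only ready step → C.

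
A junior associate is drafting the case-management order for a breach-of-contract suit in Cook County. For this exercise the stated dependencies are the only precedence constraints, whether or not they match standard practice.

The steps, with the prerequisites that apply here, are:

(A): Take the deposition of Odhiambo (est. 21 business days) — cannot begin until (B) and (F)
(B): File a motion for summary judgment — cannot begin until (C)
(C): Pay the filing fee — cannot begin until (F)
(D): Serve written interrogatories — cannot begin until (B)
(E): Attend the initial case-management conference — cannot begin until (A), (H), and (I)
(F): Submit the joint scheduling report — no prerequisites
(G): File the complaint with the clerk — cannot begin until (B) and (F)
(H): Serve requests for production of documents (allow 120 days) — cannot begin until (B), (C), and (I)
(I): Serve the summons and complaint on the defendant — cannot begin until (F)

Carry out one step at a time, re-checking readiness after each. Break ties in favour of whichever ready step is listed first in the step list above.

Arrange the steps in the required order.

(F) → (C) → (B) → (A) → (D) → (G) → (I) → (H) → (E)

(F) is the only step with nothing outstanding, so it goes first.
Ready: (C) and (I). (C) is listed earlier → (C).
Now (B) and (I) have their prerequisites met. (B) is listed earlier, so (B) next.
(A), (D) and (G) now also ready, so the ready set is {(A), (D), (G), (I)}; (A) is listed earlier → (A).
Ready: (D), (G) and (I). (D) is listed earlier → (D).
Now (G) and (I) have their prerequisites met. (G) is listed earlier, so (G) next.
Next only (I) has its prerequisites met → (I).
That leaves (H) as the only ready step → (H).
(E) needed (A), (H) and (I), now all done → (E).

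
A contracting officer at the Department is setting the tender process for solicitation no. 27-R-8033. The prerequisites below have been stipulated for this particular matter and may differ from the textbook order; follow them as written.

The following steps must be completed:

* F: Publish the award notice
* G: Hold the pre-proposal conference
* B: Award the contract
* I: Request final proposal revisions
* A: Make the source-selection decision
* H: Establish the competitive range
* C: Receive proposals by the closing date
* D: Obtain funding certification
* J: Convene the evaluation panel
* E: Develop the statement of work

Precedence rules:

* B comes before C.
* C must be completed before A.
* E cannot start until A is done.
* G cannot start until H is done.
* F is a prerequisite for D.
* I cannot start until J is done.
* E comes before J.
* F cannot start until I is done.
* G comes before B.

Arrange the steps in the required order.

H, G, B, C, A, E, J, I, F, D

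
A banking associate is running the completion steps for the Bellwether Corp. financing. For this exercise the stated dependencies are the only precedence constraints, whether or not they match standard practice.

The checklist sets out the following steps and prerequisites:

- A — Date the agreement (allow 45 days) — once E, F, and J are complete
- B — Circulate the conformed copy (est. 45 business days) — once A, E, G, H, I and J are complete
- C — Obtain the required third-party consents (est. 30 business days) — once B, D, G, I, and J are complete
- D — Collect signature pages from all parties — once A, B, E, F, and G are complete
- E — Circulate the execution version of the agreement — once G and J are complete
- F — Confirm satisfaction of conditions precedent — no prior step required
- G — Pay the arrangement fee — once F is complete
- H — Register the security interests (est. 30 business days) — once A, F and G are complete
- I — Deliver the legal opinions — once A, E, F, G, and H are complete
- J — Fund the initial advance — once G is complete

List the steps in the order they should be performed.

F, G, J, E, A, H, I, B, D, C

Only F has no prerequisites, so it is first.
G is the only step now ready → G.
J needed G, now all done → J.
E needed G and J, now all done → E.
A needed E, F and J, now all done → A.
That leaves H as the only ready step → H.
I needed A, E, F, G and H, now all done → I.
That leaves B as the only ready step → B.
Next only D has its prerequisites met → D.
C needed B, D, G, I and J, now all done → C.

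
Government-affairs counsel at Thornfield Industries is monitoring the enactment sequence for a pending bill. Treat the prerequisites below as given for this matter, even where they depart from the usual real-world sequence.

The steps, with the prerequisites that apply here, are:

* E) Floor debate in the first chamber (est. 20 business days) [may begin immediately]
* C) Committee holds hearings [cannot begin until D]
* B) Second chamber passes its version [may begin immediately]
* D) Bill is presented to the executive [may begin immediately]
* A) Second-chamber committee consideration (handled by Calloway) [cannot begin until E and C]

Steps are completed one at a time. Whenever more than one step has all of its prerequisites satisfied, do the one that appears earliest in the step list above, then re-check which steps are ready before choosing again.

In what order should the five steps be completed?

E B D C A

Nothing is required for E, B and D. E is listed earlier → E first.
B and D are both available; B is listed earlier → B.
That leaves D as the only ready step → D.
Next only C has its prerequisites met → C.
That leaves A as the only ready step → A.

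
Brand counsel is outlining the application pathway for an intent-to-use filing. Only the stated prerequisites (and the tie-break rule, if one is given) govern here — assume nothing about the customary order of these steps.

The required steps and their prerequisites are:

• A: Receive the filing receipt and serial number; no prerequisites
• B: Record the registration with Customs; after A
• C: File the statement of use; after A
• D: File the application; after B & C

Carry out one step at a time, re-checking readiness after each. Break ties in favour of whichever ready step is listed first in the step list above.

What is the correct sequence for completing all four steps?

A is the only step with nothing outstanding, so it goes first.
B and C are both available; B is listed earlier → B.
C needed A, now all done → C.
D needed B and C, now all done → D.

A, B, C, D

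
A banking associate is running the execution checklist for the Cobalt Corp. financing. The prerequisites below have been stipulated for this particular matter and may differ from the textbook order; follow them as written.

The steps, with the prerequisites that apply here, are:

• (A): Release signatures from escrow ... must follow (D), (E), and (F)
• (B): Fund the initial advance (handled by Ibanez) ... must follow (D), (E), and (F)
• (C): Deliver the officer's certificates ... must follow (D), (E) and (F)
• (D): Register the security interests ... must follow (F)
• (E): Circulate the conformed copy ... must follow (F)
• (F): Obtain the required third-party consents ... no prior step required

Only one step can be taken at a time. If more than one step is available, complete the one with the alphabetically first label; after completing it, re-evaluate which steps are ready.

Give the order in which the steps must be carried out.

(F) → (D) → (E) → (A) → (B) → (C)

(F) is the only step with nothing outstanding, so it goes first.
Now (D) and (E) have their prerequisites met. (D) has the earlier label, so (D) next.
That leaves (E) as the only ready step → (E).
Ready: (A), (B) and (C). (A) has the earlier label → (A).
Now (B) and (C) have their prerequisites met. (B) has the earlier label, so (B) next.
(C) needed (D), (E) and (F), now all done → (C).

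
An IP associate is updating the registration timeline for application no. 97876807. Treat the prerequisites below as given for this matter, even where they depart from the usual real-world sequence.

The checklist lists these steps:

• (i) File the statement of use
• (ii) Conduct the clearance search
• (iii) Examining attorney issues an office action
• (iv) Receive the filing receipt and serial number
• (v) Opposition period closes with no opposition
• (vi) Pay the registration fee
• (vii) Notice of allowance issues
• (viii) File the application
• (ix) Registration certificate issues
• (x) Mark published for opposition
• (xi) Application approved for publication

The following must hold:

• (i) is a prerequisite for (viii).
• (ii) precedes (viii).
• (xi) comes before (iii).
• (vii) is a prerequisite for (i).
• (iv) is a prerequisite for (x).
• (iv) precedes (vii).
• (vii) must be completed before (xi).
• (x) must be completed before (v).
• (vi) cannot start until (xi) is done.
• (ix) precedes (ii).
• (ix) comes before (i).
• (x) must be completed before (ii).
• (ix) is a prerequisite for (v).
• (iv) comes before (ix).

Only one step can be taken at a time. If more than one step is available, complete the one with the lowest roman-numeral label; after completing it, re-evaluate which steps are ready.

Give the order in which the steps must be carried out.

(iv), (vii), (ix), (i), (x), (ii), (v), (viii), (xi), (iii), (vi)

(iv) is the only step with nothing outstanding, so it goes first.
Now (vii), (ix) and (x) have their prerequisites met. (vii) has the earlier label, so (vii) next.
(xi) now also ready, so the ready set is {(ix), (x), (xi)}; (ix) has the earlier label → (ix).
(i) now also ready, so the ready set is {(i), (x), (xi)}; (i) has the earlier label → (i).
Now (x) and (xi) have their prerequisites met. (x) has the earlier label, so (x) next.
Ready: (ii), (v) and (xi). (ii) has the earlier label → (ii).
(viii) now also ready, so the ready set is {(v), (viii), (xi)}; (v) has the earlier label → (v).
(viii) and (xi) are both available; (viii) has the earlier label → (viii).
Next only (xi) has its prerequisites met → (xi).
Ready: (iii) and (vi). (iii) has the earlier label → (iii).
(vi) needed (xi), now all done → (vi).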